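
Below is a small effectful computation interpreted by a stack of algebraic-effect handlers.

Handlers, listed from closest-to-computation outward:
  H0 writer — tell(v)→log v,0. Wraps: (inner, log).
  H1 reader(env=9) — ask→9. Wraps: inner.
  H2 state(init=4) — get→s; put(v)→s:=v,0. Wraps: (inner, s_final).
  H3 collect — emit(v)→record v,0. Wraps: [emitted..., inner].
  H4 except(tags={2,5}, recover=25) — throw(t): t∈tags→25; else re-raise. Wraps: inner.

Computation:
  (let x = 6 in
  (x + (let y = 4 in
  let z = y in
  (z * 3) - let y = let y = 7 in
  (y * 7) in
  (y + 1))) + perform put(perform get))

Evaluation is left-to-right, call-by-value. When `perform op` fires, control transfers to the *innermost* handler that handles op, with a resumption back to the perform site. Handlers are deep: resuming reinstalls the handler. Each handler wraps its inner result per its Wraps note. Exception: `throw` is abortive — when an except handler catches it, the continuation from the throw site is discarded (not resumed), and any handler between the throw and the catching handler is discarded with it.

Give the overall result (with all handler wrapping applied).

Answer: [((-32, ()), 4)]

Working:
get @ H2 ⇒ 4
put(4) @ H2 ⇒ s:=4
H0 returns (-32, ())
H1 returns (-32, ())
H2 returns ((-32, ()), 4)
H3 returns [((-32, ()), 4)]
H4 returns [((-32, ()), 4)]
= [((-32, ()), 4)]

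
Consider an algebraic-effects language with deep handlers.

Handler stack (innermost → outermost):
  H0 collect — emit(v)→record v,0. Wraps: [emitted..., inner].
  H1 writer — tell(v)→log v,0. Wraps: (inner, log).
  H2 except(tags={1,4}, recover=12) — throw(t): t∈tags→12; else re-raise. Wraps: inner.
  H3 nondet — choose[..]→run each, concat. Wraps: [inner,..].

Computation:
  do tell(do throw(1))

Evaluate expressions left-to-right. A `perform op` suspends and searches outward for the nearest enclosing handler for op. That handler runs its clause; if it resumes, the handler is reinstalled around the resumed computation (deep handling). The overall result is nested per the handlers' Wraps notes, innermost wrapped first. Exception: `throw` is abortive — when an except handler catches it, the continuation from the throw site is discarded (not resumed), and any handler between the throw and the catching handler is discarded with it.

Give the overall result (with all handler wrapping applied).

Answer: [12]

Working:
throw(1) @ H2 caught ⇒ 12
H3 returns [12]
= [12]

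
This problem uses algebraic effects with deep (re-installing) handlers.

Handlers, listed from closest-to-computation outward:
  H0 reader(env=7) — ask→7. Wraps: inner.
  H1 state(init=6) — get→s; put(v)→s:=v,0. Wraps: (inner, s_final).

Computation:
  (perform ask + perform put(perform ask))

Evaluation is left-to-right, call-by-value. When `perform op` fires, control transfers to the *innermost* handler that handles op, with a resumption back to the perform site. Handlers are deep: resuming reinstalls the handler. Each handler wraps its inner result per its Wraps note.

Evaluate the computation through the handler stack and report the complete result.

Working:
ask @ H0 ⇒ 7
ask @ H0 ⇒ 7
put(7) @ H1 ⇒ s:=7
H0 returns 7
H1 returns (7, 7)
= (7, 7)

Answer: (7, 7)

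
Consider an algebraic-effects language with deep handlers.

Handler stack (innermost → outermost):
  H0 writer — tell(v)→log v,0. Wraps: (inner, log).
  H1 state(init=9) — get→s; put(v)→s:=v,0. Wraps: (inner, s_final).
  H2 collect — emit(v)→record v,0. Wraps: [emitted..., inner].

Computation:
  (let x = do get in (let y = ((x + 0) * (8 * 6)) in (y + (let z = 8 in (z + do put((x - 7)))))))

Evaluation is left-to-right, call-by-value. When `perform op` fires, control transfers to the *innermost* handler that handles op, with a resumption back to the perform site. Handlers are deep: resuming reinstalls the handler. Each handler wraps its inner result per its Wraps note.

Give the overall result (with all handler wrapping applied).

Answer: [((440, ()), 2)]

Step-by-step:
get @ H1 ⇒ 9
put(2) @ H1 ⇒ s:=2
H0 returns (440, ())
H1 returns ((440, ()), 2)
H2 returns [((440, ()), 2)]
= [((440, ()), 2)]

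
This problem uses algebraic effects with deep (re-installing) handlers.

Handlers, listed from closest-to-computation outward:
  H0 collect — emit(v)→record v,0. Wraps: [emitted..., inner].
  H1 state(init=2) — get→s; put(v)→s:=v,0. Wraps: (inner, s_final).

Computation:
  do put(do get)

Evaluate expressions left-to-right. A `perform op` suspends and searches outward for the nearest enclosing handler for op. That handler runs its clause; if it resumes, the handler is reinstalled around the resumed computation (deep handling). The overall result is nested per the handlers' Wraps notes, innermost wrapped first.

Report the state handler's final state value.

Evaluation trace:
get @ H1 ⇒ 2
put(2) @ H1 ⇒ s:=2
H0 returns [0]
H1 returns ([0], 2)
= ([0], 2)

Answer: 2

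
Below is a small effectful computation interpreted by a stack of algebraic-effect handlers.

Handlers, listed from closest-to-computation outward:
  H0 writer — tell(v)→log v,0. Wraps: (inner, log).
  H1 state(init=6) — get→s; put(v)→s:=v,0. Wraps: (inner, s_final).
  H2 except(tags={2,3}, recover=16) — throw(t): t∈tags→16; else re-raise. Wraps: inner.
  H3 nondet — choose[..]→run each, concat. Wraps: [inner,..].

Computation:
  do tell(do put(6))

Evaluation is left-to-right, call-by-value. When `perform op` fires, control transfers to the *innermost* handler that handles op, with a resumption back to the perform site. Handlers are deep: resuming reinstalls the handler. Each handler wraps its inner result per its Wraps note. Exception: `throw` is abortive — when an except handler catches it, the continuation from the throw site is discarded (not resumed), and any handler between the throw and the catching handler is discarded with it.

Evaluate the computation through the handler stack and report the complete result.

Answer: [((0, (0)), 6)]

Evaluation trace:
put(6) @ H1 ⇒ s:=6
tell(0) @ H0 ⇒ log+=0
H0 returns (0, (0))
H1 returns ((0, (0)), 6)
H2 returns ((0, (0)), 6)
H3 returns [((0, (0)), 6)]
= [((0, (0)), 6)]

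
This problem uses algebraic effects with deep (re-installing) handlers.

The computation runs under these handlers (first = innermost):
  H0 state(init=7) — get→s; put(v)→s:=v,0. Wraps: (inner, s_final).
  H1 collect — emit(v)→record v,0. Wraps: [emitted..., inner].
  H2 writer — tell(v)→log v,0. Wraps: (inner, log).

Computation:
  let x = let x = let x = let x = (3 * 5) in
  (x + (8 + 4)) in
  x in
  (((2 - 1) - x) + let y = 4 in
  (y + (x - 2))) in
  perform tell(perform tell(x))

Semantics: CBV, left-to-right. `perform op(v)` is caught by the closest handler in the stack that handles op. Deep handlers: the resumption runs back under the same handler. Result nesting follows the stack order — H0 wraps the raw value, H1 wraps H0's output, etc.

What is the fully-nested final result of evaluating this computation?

Working:
tell(3) @ H2 ⇒ log+=3
tell(0) @ H2 ⇒ log+=0
H0 returns (0, 7)
H1 returns [(0, 7)]
H2 returns ([(0, 7)], (3, 0))
= ([(0, 7)], (3, 0))

Answer: ([(0, 7)], (3, 0))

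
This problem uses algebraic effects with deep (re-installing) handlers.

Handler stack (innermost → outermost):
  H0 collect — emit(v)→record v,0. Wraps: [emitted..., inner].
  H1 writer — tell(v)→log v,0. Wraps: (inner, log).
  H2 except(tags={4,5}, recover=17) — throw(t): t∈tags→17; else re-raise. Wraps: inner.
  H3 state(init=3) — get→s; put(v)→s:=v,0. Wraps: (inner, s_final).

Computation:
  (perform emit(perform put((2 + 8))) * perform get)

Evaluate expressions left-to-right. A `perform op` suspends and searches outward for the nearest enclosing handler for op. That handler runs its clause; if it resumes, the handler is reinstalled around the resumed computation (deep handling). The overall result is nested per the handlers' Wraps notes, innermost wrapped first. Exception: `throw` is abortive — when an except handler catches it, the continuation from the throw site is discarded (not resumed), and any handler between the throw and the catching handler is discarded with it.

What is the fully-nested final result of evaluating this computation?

Answer: (([0, 0], ()), 10)

Evaluation trace:
put(10) @ H3 ⇒ s:=10
emit(0) @ H0 ⇒ out+=0
get @ H3 ⇒ 10
H0 returns [0, 0]
H1 returns ([0, 0], ())
H2 returns ([0, 0], ())
H3 returns (([0, 0], ()), 10)
= (([0, 0], ()), 10)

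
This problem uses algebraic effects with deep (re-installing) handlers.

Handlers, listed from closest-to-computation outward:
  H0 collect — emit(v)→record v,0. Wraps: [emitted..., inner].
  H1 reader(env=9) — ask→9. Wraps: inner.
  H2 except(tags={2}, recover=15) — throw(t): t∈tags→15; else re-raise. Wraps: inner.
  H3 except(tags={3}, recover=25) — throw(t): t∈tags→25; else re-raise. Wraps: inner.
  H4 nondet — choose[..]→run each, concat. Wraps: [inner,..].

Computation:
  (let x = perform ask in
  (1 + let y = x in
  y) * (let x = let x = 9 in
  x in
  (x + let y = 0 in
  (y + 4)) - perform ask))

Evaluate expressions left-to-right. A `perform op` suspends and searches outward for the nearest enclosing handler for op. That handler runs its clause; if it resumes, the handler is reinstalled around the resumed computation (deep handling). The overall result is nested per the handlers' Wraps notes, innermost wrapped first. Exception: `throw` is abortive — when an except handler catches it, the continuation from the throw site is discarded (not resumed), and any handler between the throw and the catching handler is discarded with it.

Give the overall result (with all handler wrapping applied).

Evaluation trace:
ask @ H1 ⇒ 9
ask @ H1 ⇒ 9
H0 returns [40]
H1 returns [40]
H2 returns [40]
H3 returns [40]
H4 returns [[40]]
= [[40]]

Answer: [[40]]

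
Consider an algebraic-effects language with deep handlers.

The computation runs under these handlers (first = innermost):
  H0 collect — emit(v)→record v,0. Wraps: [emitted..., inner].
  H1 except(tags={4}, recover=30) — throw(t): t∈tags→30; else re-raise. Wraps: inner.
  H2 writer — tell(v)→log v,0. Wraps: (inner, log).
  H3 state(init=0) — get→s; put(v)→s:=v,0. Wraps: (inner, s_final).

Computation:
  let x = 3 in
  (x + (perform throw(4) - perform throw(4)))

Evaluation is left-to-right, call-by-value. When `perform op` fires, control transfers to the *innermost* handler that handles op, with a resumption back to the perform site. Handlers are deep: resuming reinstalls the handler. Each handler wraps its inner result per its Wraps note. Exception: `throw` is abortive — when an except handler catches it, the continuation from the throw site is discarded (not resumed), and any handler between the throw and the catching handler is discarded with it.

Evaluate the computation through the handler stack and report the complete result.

Answer: ((30, ()), 0)

Evaluation trace:
throw(4) @ H1 caught ⇒ 30
H2 returns (30, ())
H3 returns ((30, ()), 0)
= ((30, ()), 0)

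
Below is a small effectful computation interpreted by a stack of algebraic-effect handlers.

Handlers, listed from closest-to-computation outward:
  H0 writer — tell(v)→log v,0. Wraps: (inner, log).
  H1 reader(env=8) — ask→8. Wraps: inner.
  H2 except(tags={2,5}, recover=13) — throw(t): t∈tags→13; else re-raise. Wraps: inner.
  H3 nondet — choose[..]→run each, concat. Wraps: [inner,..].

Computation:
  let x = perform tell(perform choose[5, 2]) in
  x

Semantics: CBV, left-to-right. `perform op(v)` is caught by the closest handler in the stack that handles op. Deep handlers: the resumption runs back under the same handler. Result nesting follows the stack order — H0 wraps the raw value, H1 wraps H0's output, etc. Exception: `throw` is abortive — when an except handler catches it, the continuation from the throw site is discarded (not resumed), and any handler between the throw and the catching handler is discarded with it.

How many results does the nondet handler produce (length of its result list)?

Working:
choose[5, 2] @ H3
  branch[0] choose=5:
    tell(5) @ H0 ⇒ log+=5
    H0 returns (0, (5))
    H1 returns (0, (5))
    H2 returns (0, (5))
    H3 returns [(0, (5))]
  branch[1] choose=2:
    tell(2) @ H0 ⇒ log+=2
    H0 returns (0, (2))
    H1 returns (0, (2))
    H2 returns (0, (2))
    H3 returns [(0, (2))]
= [(0, (5)), (0, (2))]

Answer: 2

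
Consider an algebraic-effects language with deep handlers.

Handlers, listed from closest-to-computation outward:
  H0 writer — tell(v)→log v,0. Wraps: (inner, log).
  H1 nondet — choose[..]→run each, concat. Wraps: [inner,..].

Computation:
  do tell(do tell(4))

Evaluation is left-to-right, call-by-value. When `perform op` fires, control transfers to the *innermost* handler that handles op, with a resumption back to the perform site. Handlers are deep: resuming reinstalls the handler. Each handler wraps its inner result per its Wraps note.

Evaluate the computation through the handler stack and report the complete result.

Working:
tell(4) @ H0 ⇒ log+=4
tell(0) @ H0 ⇒ log+=0
H0 returns (0, (4, 0))
H1 returns [(0, (4, 0))]
= [(0, (4, 0))]

Answer: [(0, (4, 0))]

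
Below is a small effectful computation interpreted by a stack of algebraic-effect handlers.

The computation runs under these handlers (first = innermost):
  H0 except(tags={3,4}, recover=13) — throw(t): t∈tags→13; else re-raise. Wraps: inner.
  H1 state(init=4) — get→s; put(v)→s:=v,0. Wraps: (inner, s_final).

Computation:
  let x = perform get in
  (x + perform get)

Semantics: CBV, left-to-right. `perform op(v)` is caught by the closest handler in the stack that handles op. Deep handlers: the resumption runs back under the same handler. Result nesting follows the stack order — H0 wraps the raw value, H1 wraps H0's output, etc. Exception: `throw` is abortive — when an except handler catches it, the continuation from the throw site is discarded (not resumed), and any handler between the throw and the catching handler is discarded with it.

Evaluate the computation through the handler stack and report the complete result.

Answer: (8, 4)

Step-by-step:
get @ H1 ⇒ 4
get @ H1 ⇒ 4
H0 returns 8
H1 returns (8, 4)
= (8, 4)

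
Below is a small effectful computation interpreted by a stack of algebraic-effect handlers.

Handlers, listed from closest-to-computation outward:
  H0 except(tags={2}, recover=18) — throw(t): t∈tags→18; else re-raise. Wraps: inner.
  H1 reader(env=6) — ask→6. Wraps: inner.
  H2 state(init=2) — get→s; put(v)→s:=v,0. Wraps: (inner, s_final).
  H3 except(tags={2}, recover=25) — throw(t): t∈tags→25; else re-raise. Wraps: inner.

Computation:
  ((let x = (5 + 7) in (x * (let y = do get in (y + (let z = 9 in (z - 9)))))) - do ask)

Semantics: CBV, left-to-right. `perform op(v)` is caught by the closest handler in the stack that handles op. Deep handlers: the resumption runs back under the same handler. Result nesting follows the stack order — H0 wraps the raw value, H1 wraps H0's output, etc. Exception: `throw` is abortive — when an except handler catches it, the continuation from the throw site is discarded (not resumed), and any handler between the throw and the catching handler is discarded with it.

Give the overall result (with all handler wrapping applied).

Answer: (18, 2)

Evaluation trace:
get @ H2 ⇒ 2
ask @ H1 ⇒ 6
H0 returns 18
H1 returns 18
H2 returns (18, 2)
H3 returns (18, 2)
= (18, 2)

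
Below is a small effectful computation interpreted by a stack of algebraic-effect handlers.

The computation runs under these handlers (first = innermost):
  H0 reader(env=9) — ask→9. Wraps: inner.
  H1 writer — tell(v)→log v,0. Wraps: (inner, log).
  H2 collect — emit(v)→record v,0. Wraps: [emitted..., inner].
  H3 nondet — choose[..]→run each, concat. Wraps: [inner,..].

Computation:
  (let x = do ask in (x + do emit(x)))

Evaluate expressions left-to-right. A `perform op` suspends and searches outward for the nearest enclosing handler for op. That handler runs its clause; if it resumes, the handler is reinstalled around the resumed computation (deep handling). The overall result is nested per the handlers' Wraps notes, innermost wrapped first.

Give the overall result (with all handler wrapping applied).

Evaluation trace:
ask @ H0 ⇒ 9
emit(9) @ H2 ⇒ out+=9
H0 returns 9
H1 returns (9, ())
H2 returns [9, (9, ())]
H3 returns [[9, (9, ())]]
= [[9, (9, ())]]

Answer: [[9, (9, ())]]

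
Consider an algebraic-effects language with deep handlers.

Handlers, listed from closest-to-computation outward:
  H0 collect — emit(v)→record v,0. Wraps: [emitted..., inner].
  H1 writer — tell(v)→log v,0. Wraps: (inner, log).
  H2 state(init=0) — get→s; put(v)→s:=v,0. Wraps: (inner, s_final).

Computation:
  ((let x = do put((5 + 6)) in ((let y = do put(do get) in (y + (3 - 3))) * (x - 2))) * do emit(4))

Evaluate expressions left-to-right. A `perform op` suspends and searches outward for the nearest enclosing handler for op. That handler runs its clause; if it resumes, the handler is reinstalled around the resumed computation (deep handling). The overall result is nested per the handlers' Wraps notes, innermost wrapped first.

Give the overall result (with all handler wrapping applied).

Answer: (([4, 0], ()), 11)

Evaluation trace:
put(11) @ H2 ⇒ s:=11
get @ H2 ⇒ 11
put(11) @ H2 ⇒ s:=11
emit(4) @ H0 ⇒ out+=4
H0 returns [4, 0]
H1 returns ([4, 0], ())
H2 returns (([4, 0], ()), 11)
= (([4, 0], ()), 11)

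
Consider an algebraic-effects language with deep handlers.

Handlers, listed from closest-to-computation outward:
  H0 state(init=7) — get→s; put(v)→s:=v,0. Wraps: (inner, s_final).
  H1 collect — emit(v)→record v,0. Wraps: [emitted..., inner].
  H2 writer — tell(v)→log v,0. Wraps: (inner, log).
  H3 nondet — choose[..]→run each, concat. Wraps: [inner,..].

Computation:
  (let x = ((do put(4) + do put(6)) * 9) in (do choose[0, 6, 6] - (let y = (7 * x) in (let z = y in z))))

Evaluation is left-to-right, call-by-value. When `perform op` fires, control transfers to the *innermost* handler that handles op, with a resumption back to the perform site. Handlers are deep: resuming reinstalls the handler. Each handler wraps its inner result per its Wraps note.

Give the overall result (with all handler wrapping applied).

Answer: [([(0, 6)], ()), ([(6, 6)], ()), ([(6, 6)], ())]

Step-by-step:
put(4) @ H0 ⇒ s:=4
put(6) @ H0 ⇒ s:=6
choose[0, 6, 6] @ H3
  branch[0] choose=0:
    H0 returns (0, 6)
    H1 returns [(0, 6)]
    H2 returns ([(0, 6)], ())
    H3 returns [([(0, 6)], ())]
  branch[1] choose=6:
    H0 returns (6, 6)
    H1 returns [(6, 6)]
    H2 returns ([(6, 6)], ())
    H3 returns [([(6, 6)], ())]
  branch[2] choose=6:
    H0 returns (6, 6)
    H1 returns [(6, 6)]
    H2 returns ([(6, 6)], ())
    H3 returns [([(6, 6)], ())]
= [([(0, 6)], ()), ([(6, 6)], ()), ([(6, 6)], ())]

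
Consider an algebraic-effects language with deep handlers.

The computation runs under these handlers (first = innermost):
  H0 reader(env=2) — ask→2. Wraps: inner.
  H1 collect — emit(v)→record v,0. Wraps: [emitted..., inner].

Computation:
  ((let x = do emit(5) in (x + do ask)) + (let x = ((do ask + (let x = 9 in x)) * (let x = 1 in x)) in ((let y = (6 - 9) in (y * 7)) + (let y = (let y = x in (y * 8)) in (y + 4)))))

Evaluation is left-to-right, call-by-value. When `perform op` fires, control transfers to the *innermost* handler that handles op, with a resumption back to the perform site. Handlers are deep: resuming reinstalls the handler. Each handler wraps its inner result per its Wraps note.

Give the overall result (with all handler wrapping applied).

Answer: [5, 73]

Working:
emit(5) @ H1 ⇒ out+=5
ask @ H0 ⇒ 2
ask @ H0 ⇒ 2
H0 returns 73
H1 returns [5, 73]
= [5, 73]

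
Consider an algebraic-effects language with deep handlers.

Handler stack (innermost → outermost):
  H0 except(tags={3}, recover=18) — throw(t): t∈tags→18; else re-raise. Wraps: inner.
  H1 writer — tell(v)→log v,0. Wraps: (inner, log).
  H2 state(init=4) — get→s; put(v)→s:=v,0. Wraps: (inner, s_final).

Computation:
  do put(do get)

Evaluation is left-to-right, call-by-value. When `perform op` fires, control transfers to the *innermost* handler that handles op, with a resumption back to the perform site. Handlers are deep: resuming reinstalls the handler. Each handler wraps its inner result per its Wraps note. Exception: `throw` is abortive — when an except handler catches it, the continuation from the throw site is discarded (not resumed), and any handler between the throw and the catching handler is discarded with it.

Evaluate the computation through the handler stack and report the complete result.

Answer: ((0, ()), 4)

Step-by-step:
get @ H2 ⇒ 4
put(4) @ H2 ⇒ s:=4
H0 returns 0
H1 returns (0, ())
H2 returns ((0, ()), 4)
= ((0, ()), 4)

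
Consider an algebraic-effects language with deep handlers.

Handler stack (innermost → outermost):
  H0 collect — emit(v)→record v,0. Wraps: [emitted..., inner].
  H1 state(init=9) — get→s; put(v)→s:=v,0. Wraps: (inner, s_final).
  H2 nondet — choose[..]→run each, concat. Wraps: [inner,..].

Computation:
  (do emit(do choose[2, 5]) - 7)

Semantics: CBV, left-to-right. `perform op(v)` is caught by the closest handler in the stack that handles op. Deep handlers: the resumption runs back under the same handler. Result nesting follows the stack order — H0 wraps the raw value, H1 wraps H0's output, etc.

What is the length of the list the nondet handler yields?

Step-by-step:
choose[2, 5] @ H2
  branch[0] choose=2:
    emit(2) @ H0 ⇒ out+=2
    H0 returns [2, -7]
    H1 returns ([2, -7], 9)
    H2 returns [([2, -7], 9)]
  branch[1] choose=5:
    emit(5) @ H0 ⇒ out+=5
    H0 returns [5, -7]
    H1 returns ([5, -7], 9)
    H2 returns [([5, -7], 9)]
= [([2, -7], 9), ([5, -7], 9)]

Answer: 2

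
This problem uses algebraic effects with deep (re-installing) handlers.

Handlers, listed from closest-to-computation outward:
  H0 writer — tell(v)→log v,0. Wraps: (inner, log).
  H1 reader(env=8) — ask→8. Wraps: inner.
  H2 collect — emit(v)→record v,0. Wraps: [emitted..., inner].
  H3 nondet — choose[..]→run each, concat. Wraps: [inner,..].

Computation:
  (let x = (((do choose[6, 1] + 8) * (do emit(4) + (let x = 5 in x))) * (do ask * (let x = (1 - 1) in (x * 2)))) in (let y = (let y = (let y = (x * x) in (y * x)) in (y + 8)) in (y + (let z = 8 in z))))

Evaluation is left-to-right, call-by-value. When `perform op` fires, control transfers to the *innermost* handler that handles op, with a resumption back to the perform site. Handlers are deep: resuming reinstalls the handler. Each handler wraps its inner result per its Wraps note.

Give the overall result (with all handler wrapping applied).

Answer: [[4, (16, ())], [4, (16, ())]]

Step-by-step:
choose[6, 1] @ H3
  branch[0] choose=6:
    emit(4) @ H2 ⇒ out+=4
    ask @ H1 ⇒ 8
    H0 returns (16, ())
    H1 returns (16, ())
    H2 returns [4, (16, ())]
    H3 returns [[4, (16, ())]]
  branch[1] choose=1:
    emit(4) @ H2 ⇒ out+=4
    ask @ H1 ⇒ 8
    H0 returns (16, ())
    H1 returns (16, ())
    H2 returns [4, (16, ())]
    H3 returns [[4, (16, ())]]
= [[4, (16, ())], [4, (16, ())]]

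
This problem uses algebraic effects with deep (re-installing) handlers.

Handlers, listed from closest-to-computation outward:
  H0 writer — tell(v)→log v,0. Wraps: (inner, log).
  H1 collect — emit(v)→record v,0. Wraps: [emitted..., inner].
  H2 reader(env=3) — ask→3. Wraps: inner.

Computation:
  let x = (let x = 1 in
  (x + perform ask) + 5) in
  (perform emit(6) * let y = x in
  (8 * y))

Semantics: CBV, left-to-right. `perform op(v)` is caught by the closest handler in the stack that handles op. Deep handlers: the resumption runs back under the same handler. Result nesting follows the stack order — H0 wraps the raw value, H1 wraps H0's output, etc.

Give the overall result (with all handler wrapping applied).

Working:
ask @ H2 ⇒ 3
emit(6) @ H1 ⇒ out+=6
H0 returns (0, ())
H1 returns [6, (0, ())]
H2 returns [6, (0, ())]
= [6, (0, ())]

Answer: [6, (0, ())]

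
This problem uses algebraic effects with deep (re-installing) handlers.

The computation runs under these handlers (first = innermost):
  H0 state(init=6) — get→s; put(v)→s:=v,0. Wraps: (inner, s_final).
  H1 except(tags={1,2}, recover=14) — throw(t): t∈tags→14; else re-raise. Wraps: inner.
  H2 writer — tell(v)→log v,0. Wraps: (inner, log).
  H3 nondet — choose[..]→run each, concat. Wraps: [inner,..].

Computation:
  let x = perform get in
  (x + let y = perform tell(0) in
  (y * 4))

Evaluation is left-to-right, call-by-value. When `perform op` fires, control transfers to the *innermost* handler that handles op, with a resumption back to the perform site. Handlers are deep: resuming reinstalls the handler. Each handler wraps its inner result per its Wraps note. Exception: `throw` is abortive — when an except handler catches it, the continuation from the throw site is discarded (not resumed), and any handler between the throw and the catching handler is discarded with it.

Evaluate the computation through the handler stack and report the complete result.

Answer: [((6, 6), (0))]

Evaluation trace:
get @ H0 ⇒ 6
tell(0) @ H2 ⇒ log+=0
H0 returns (6, 6)
H1 returns (6, 6)
H2 returns ((6, 6), (0))
H3 returns [((6, 6), (0))]
= [((6, 6), (0))]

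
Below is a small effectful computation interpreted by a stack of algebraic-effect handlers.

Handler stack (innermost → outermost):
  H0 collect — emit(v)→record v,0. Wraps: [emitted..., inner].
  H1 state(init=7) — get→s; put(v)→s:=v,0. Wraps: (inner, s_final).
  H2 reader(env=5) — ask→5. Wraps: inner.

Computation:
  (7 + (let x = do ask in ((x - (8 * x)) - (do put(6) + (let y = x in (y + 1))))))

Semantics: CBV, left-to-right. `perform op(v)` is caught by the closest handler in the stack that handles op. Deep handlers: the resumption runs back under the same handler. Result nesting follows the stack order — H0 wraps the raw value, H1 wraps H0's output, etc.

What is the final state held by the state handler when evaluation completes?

Working:
ask @ H2 ⇒ 5
put(6) @ H1 ⇒ s:=6
H0 returns [-34]
H1 returns ([-34], 6)
H2 returns ([-34], 6)
= ([-34], 6)

Answer: 6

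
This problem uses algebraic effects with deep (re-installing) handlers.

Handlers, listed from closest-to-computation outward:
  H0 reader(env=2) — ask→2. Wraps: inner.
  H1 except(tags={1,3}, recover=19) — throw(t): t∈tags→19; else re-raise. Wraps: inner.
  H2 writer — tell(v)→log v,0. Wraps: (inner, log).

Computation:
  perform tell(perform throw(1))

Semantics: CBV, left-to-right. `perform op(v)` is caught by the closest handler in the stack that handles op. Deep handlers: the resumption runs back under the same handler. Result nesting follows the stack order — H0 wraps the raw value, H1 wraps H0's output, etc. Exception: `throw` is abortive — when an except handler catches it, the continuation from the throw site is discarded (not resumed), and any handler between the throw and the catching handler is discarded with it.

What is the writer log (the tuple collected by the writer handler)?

Answer: ()

Working:
throw(1) @ H1 caught ⇒ 19
H2 returns (19, ())
= (19, ())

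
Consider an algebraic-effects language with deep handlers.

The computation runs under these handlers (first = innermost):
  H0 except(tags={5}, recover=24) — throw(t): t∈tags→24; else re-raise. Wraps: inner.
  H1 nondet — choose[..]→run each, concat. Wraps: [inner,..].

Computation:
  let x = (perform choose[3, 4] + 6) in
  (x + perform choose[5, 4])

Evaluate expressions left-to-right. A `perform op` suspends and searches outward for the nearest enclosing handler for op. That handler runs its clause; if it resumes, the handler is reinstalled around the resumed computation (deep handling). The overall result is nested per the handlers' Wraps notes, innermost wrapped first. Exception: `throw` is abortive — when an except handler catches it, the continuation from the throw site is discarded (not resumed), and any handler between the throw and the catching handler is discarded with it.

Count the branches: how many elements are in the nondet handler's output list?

Evaluation trace:
choose[3, 4] @ H1
  branch[0] choose=3:
    choose[5, 4] @ H1
      branch[0] choose=5:
        H0 returns 14
        H1 returns [14]
      branch[1] choose=4:
        H0 returns 13
        H1 returns [13]
  branch[1] choose=4:
    choose[5, 4] @ H1
      branch[0] choose=5:
        H0 returns 15
        H1 returns [15]
      branch[1] choose=4:
        H0 returns 14
        H1 returns [14]
= [14, 13, 15, 14]

Answer: 4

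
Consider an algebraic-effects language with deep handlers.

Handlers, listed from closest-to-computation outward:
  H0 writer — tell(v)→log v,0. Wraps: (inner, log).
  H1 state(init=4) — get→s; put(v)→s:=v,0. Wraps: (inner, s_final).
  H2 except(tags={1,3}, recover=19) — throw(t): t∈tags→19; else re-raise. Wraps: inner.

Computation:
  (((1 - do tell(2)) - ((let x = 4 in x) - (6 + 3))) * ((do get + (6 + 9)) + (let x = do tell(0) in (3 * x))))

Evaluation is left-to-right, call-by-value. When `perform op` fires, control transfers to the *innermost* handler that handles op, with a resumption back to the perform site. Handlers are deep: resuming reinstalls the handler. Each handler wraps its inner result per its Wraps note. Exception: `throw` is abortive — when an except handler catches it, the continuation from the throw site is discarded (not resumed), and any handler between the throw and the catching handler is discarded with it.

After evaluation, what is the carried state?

Answer: 4

Evaluation trace:
tell(2) @ H0 ⇒ log+=2
get @ H1 ⇒ 4
tell(0) @ H0 ⇒ log+=0
H0 returns (114, (2, 0))
H1 returns ((114, (2, 0)), 4)
H2 returns ((114, (2, 0)), 4)
= ((114, (2, 0)), 4)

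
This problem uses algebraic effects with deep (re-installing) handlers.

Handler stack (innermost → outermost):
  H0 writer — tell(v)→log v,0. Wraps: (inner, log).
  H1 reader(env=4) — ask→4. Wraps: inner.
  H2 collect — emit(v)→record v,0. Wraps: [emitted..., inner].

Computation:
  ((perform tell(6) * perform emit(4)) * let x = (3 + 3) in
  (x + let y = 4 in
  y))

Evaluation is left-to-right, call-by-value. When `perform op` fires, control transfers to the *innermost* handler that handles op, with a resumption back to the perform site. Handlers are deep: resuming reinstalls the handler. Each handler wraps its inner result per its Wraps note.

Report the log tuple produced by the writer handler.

Evaluation trace:
tell(6) @ H0 ⇒ log+=6
emit(4) @ H2 ⇒ out+=4
H0 returns (0, (6))
H1 returns (0, (6))
H2 returns [4, (0, (6))]
= [4, (0, (6))]

Answer: (6)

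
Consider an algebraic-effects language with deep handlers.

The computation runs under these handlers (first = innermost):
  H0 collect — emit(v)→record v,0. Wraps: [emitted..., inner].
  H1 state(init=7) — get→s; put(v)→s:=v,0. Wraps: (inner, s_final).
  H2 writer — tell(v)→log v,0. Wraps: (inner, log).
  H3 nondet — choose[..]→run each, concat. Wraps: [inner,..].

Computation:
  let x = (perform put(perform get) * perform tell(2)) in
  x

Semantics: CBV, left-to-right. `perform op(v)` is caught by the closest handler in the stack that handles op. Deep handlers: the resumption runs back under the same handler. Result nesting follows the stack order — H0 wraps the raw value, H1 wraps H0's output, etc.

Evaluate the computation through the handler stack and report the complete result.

Answer: [(([0], 7), (2))]

Evaluation trace:
get @ H1 ⇒ 7
put(7) @ H1 ⇒ s:=7
tell(2) @ H2 ⇒ log+=2
H0 returns [0]
H1 returns ([0], 7)
H2 returns (([0], 7), (2))
H3 returns [(([0], 7), (2))]
= [(([0], 7), (2))]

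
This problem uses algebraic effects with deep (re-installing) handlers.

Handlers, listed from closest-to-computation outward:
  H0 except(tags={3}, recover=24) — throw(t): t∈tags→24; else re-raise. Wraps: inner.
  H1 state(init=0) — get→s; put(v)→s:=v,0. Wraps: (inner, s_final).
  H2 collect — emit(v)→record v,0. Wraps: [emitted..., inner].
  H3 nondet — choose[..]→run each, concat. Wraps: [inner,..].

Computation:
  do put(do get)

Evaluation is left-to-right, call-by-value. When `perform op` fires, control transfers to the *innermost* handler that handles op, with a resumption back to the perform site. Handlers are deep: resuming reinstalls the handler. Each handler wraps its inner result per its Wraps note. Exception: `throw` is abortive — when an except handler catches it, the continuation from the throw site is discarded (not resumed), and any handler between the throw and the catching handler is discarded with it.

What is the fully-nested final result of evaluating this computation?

Working:
get @ H1 ⇒ 0
put(0) @ H1 ⇒ s:=0
H0 returns 0
H1 returns (0, 0)
H2 returns [(0, 0)]
H3 returns [[(0, 0)]]
= [[(0, 0)]]

Answer: [[(0, 0)]]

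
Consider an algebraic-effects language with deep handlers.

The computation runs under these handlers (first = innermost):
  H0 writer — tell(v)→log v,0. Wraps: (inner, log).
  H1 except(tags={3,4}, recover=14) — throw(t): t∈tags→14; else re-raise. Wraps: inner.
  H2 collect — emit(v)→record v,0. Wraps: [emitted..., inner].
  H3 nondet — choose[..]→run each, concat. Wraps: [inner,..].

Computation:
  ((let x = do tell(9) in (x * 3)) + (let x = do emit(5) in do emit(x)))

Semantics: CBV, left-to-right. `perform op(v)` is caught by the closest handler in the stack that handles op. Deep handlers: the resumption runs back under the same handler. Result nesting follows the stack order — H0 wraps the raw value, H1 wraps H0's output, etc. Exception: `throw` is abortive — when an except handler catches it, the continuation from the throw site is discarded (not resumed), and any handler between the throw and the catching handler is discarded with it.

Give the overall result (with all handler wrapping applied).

Answer: [[5, 0, (0, (9))]]

Evaluation trace:
tell(9) @ H0 ⇒ log+=9
emit(5) @ H2 ⇒ out+=5
emit(0) @ H2 ⇒ out+=0
H0 returns (0, (9))
H1 returns (0, (9))
H2 returns [5, 0, (0, (9))]
H3 returns [[5, 0, (0, (9))]]
= [[5, 0, (0, (9))]]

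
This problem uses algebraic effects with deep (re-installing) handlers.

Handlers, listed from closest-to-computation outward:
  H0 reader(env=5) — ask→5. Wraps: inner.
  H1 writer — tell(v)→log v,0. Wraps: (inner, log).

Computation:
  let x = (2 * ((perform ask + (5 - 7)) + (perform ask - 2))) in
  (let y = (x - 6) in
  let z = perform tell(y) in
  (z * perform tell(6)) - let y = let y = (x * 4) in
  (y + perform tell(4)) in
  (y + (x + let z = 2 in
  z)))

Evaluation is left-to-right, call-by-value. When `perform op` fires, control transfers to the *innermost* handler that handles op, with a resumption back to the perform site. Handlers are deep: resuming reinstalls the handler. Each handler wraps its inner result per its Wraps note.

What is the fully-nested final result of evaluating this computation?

Working:
ask @ H0 ⇒ 5
ask @ H0 ⇒ 5
tell(6) @ H1 ⇒ log+=6
tell(6) @ H1 ⇒ log+=6
tell(4) @ H1 ⇒ log+=4
H0 returns -62
H1 returns (-62, (6, 6, 4))
= (-62, (6, 6, 4))

Answer: (-62, (6, 6, 4))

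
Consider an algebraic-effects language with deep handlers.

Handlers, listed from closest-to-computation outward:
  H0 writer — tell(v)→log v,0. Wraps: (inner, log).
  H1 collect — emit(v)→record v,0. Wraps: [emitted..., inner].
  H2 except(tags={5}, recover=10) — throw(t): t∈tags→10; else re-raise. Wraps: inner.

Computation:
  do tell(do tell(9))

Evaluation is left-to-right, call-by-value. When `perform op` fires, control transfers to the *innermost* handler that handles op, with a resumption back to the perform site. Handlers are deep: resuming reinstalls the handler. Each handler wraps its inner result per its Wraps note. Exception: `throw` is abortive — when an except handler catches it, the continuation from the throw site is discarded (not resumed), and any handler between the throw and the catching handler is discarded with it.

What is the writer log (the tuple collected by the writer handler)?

Working:
tell(9) @ H0 ⇒ log+=9
tell(0) @ H0 ⇒ log+=0
H0 returns (0, (9, 0))
H1 returns [(0, (9, 0))]
H2 returns [(0, (9, 0))]
= [(0, (9, 0))]

Answer: (9, 0)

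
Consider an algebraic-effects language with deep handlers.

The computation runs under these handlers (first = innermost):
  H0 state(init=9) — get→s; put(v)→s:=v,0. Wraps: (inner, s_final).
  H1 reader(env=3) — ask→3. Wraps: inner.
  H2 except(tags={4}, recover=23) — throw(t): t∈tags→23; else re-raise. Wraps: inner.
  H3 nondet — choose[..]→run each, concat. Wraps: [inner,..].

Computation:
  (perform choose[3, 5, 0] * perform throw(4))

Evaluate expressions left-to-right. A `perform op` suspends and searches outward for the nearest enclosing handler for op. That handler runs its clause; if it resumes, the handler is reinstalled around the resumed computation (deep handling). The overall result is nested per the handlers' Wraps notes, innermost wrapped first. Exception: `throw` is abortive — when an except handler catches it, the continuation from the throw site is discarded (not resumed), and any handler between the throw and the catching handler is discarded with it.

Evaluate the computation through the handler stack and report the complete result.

Evaluation trace:
choose[3, 5, 0] @ H3
  branch[0] choose=3:
    throw(4) @ H2 caught ⇒ 23
    H3 returns [23]
  branch[1] choose=5:
    throw(4) @ H2 caught ⇒ 23
    H3 returns [23]
  branch[2] choose=0:
    throw(4) @ H2 caught ⇒ 23
    H3 returns [23]
= [23, 23, 23]

Answer: [23, 23, 23]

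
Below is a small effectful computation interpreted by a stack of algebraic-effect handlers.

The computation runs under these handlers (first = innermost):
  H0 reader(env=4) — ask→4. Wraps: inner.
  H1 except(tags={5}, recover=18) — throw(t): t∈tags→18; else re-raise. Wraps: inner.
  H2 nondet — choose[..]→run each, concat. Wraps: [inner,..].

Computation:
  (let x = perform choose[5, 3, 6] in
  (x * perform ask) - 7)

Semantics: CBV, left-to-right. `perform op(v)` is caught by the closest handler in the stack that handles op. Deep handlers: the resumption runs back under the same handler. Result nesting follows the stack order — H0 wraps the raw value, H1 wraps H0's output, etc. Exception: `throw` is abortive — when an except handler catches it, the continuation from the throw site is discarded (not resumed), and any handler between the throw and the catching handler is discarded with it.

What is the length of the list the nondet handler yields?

Step-by-step:
choose[5, 3, 6] @ H2
  branch[0] choose=5:
    ask @ H0 ⇒ 4
    H0 returns 13
    H1 returns 13
    H2 returns [13]
  branch[1] choose=3:
    ask @ H0 ⇒ 4
    H0 returns 5
    H1 returns 5
    H2 returns [5]
  branch[2] choose=6:
    ask @ H0 ⇒ 4
    H0 returns 17
    H1 returns 17
    H2 returns [17]
= [13, 5, 17]

Answer: 3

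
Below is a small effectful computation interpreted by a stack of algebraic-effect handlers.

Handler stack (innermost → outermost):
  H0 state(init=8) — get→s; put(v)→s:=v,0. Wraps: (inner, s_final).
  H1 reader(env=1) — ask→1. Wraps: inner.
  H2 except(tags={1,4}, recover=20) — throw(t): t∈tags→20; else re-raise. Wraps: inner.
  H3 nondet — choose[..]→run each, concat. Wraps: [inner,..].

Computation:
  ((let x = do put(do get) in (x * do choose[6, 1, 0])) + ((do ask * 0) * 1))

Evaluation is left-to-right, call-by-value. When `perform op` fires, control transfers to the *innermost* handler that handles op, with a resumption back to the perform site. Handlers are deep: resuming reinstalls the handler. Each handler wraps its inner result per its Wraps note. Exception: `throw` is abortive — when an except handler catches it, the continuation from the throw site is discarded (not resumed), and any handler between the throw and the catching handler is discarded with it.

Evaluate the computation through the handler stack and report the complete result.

Step-by-step:
get @ H0 ⇒ 8
put(8) @ H0 ⇒ s:=8
choose[6, 1, 0] @ H3
  branch[0] choose=6:
    ask @ H1 ⇒ 1
    H0 returns (0, 8)
    H1 returns (0, 8)
    H2 returns (0, 8)
    H3 returns [(0, 8)]
  branch[1] choose=1:
    ask @ H1 ⇒ 1
    H0 returns (0, 8)
    H1 returns (0, 8)
    H2 returns (0, 8)
    H3 returns [(0, 8)]
  branch[2] choose=0:
    ask @ H1 ⇒ 1
    H0 returns (0, 8)
    H1 returns (0, 8)
    H2 returns (0, 8)
    H3 returns [(0, 8)]
= [(0, 8), (0, 8), (0, 8)]

Answer: [(0, 8), (0, 8), (0, 8)]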